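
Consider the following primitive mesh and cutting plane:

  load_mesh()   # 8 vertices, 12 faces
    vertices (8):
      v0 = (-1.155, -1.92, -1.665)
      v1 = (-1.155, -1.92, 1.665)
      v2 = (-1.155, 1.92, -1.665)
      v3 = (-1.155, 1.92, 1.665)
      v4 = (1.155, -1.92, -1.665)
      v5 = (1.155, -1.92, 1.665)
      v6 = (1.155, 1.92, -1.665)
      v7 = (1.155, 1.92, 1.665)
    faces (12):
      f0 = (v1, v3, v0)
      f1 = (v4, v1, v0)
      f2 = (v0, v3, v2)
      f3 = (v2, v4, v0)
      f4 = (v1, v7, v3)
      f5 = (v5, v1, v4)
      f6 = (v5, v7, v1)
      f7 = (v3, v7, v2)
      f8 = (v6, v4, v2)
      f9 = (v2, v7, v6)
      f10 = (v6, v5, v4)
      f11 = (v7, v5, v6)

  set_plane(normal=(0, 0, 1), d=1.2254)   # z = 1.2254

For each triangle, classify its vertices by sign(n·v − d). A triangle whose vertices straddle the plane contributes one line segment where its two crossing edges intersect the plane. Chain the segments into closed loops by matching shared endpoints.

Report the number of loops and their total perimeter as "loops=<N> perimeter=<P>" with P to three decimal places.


loops=1 perimeter=12.300

Straddling triangles (8 of 12):
  (v1,v3,v0) [++-] → (-1.155, 1.41307, 1.2254)–(-1.155, -1.92, 1.2254)  len=3.3331
  (v4,v1,v0) [-+-] → (-0.850052, -1.92, 1.2254)–(-1.155, -1.92, 1.2254)  len=0.3049
  (v0,v3,v2) [-+-] → (-1.155, 1.41307, 1.2254)–(-1.155, 1.92, 1.2254)  len=0.5069
  (v5,v1,v4) [++-] → (-0.850052, -1.92, 1.2254)–(1.155, -1.92, 1.2254)  len=2.0051
  (v3,v7,v2) [++-] → (0.850052, 1.92, 1.2254)–(-1.155, 1.92, 1.2254)  len=2.0051
  (v2,v7,v6) [-+-] → (0.850052, 1.92, 1.2254)–(1.155, 1.92, 1.2254)  len=0.3049
  (v6,v5,v4) [-+-] → (1.155, -1.41307, 1.2254)–(1.155, -1.92, 1.2254)  len=0.5069
  (v7,v5,v6) [++-] → (1.155, -1.41307, 1.2254)–(1.155, 1.92, 1.2254)  len=3.3331

Chained into 1 loop(s):
  loop 1: 8 segments, perimeter = 12.3000
Total perimeter = 12.300


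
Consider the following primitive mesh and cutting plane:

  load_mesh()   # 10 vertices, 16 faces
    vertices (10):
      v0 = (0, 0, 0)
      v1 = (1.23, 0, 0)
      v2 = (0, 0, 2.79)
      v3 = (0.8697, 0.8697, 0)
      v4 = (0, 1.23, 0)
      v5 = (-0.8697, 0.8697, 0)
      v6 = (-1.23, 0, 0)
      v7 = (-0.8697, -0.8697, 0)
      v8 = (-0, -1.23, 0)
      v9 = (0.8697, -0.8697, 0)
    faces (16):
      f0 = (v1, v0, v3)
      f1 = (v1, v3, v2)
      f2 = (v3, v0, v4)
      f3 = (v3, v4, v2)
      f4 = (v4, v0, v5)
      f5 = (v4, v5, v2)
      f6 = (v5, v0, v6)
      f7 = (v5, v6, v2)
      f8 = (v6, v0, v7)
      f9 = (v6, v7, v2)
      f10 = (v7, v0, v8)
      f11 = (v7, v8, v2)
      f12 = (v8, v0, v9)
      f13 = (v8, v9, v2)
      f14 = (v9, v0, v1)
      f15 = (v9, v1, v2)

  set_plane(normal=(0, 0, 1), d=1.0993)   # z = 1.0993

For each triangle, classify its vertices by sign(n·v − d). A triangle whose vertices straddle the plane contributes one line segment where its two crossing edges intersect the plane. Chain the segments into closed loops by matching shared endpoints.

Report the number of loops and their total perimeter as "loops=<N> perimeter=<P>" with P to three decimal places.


loops=1 perimeter=4.564

Straddling triangles (8 of 16):
  (v1,v3,v2) [--+] → (0.527026, 0.527026, 1.0993)–(0.745362, 0, 1.0993)  len=0.5705
  (v3,v4,v2) [--+] → (0, 0.745362, 1.0993)–(0.527026, 0.527026, 1.0993)  len=0.5705
  (v4,v5,v2) [--+] → (-0.527026, 0.527026, 1.0993)–(0, 0.745362, 1.0993)  len=0.5705
  (v5,v6,v2) [--+] → (-0.745362, 0, 1.0993)–(-0.527026, 0.527026, 1.0993)  len=0.5705
  (v6,v7,v2) [--+] → (-0.527026, -0.527026, 1.0993)–(-0.745362, 0, 1.0993)  len=0.5705
  (v7,v8,v2) [--+] → (0, -0.745362, 1.0993)–(-0.527026, -0.527026, 1.0993)  len=0.5705
  (v8,v9,v2) [--+] → (0.527026, -0.527026, 1.0993)–(0, -0.745362, 1.0993)  len=0.5705
  (v9,v1,v2) [--+] → (0.745362, 0, 1.0993)–(0.527026, -0.527026, 1.0993)  len=0.5705

Chained into 1 loop(s):
  loop 1: 8 segments, perimeter = 4.5637
Total perimeter = 4.564


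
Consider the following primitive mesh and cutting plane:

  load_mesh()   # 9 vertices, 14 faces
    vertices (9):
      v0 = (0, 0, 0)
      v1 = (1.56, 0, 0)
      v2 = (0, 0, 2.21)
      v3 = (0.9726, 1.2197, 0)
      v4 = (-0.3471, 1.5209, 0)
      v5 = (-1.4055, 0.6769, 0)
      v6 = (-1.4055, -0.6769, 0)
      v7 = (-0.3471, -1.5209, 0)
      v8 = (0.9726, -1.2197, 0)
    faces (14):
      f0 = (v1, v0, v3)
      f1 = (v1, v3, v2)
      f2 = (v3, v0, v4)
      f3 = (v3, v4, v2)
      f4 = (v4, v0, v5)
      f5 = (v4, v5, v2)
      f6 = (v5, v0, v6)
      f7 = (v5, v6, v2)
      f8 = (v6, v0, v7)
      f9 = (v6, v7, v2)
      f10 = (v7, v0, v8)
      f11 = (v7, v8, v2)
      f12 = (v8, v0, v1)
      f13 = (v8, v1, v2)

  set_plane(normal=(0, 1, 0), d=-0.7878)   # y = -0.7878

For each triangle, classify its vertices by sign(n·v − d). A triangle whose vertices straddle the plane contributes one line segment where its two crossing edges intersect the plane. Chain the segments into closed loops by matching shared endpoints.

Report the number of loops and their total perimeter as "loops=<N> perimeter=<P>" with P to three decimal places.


loops=1 perimeter=5.783

Straddling triangles (6 of 14):
  (v6,v0,v7) [++-] → (-0.179792, -0.7878, 0)–(-1.26643, -0.7878, 0)  len=1.0866
  (v6,v7,v2) [+-+] → (-1.26643, -0.7878, 0)–(-0.179792, -0.7878, 1.06526)  len=1.5217
  (v7,v0,v8) [-+-] → (-0.179792, -0.7878, 0)–(0.628199, -0.7878, 0)  len=0.8080
  (v7,v8,v2) [--+] → (0.628199, -0.7878, 0.782569)–(-0.179792, -0.7878, 1.06526)  len=0.8560
  (v8,v0,v1) [-++] → (0.628199, -0.7878, 0)–(1.1806, -0.7878, 0)  len=0.5524
  (v8,v1,v2) [-++] → (1.1806, -0.7878, 0)–(0.628199, -0.7878, 0.782569)  len=0.9579

Chained into 1 loop(s):
  loop 1: 6 segments, perimeter = 5.7826
Total perimeter = 5.783


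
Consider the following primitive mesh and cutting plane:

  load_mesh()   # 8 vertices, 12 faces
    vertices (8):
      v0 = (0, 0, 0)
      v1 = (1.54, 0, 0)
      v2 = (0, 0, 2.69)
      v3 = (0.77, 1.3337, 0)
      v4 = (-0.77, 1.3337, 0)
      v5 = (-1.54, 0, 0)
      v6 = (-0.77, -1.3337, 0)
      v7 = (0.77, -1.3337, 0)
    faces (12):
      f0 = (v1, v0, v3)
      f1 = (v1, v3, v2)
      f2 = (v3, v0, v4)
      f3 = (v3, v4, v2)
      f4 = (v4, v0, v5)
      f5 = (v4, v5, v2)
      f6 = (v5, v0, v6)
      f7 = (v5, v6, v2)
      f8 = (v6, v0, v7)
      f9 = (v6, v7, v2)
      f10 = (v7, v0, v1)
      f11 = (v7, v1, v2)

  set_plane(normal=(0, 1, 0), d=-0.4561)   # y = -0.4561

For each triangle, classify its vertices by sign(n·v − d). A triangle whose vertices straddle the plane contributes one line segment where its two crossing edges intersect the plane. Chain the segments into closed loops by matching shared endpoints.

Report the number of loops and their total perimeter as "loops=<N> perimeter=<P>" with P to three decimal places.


Straddling triangles (6 of 12):
  (v5,v0,v6) [++-] → (-0.263325, -0.4561, 0)–(-1.27667, -0.4561, 0)  len=1.0133
  (v5,v6,v2) [+-+] → (-1.27667, -0.4561, 0)–(-0.263325, -0.4561, 1.77007)  len=2.0396
  (v6,v0,v7) [-+-] → (-0.263325, -0.4561, 0)–(0.263325, -0.4561, 0)  len=0.5267
  (v6,v7,v2) [--+] → (0.263325, -0.4561, 1.77007)–(-0.263325, -0.4561, 1.77007)  len=0.5267
  (v7,v0,v1) [-++] → (0.263325, -0.4561, 0)–(1.27667, -0.4561, 0)  len=1.0133
  (v7,v1,v2) [-++] → (1.27667, -0.4561, 0)–(0.263325, -0.4561, 1.77007)  len=2.0396

Chained into 1 loop(s):
  loop 1: 6 segments, perimeter = 7.1592
Total perimeter = 7.159

loops=1 perimeter=7.159


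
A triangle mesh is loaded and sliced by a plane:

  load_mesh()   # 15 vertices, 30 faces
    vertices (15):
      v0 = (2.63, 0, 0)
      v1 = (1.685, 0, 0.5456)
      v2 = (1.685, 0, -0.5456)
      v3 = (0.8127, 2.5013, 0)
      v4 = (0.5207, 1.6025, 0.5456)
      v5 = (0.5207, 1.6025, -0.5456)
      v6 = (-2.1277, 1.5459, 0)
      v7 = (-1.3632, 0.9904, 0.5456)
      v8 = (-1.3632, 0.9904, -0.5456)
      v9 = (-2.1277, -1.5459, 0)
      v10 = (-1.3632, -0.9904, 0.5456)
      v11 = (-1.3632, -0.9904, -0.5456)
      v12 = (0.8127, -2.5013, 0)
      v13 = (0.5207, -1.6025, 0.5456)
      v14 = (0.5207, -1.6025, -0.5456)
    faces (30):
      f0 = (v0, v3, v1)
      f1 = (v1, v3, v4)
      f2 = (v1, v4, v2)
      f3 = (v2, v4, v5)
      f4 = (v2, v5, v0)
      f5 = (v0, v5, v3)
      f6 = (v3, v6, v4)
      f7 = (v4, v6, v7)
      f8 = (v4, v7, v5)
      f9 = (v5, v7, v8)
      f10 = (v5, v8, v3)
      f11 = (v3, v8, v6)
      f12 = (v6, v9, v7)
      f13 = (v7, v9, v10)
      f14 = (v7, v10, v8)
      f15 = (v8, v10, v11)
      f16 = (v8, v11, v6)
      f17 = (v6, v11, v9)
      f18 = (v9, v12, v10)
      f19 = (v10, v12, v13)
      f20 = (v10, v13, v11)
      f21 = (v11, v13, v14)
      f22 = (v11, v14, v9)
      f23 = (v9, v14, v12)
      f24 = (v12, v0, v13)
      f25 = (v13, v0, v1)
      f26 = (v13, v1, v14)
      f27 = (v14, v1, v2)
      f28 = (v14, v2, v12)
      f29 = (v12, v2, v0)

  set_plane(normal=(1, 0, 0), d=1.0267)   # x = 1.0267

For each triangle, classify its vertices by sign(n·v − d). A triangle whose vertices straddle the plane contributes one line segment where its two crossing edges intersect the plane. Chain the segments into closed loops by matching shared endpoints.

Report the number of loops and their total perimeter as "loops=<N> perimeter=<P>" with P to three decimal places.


Straddling triangles (12 of 30):
  (v0,v3,v1) [+-+] → (1.0267, 2.20675, 0)–(1.0267, 1.88766, 0.133851)  len=0.3460
  (v1,v3,v4) [+--] → (1.0267, 1.88766, 0.133851)–(1.0267, 0.90606, 0.5456)  len=1.0645
  (v1,v4,v2) [+-+] → (1.0267, 0.90606, 0.5456)–(1.0267, 0.90606, 0.071369)  len=0.4742
  (v2,v4,v5) [+--] → (1.0267, 0.90606, 0.071369)–(1.0267, 0.90606, -0.5456)  len=0.6170
  (v2,v5,v0) [+-+] → (1.0267, 0.90606, -0.5456)–(1.0267, 1.21808, -0.414716)  len=0.3384
  (v0,v5,v3) [+--] → (1.0267, 1.21808, -0.414716)–(1.0267, 2.20675, 0)  len=1.0721
  (v12,v0,v13) [-+-] → (1.0267, -2.20675, 0)–(1.0267, -1.21808, 0.414716)  len=1.0721
  (v13,v0,v1) [-++] → (1.0267, -1.21808, 0.414716)–(1.0267, -0.90606, 0.5456)  len=0.3384
  (v13,v1,v14) [-+-] → (1.0267, -0.90606, 0.5456)–(1.0267, -0.90606, -0.071369)  len=0.6170
  (v14,v1,v2) [-++] → (1.0267, -0.90606, -0.071369)–(1.0267, -0.90606, -0.5456)  len=0.4742
  (v14,v2,v12) [-+-] → (1.0267, -0.90606, -0.5456)–(1.0267, -1.88766, -0.133851)  len=1.0645
  (v12,v2,v0) [-++] → (1.0267, -1.88766, -0.133851)–(1.0267, -2.20675, 0)  len=0.3460

Chained into 2 loop(s):
  loop 1: 6 segments, perimeter = 3.9122
  loop 2: 6 segments, perimeter = 3.9122
Total perimeter = 7.824

loops=2 perimeter=7.824


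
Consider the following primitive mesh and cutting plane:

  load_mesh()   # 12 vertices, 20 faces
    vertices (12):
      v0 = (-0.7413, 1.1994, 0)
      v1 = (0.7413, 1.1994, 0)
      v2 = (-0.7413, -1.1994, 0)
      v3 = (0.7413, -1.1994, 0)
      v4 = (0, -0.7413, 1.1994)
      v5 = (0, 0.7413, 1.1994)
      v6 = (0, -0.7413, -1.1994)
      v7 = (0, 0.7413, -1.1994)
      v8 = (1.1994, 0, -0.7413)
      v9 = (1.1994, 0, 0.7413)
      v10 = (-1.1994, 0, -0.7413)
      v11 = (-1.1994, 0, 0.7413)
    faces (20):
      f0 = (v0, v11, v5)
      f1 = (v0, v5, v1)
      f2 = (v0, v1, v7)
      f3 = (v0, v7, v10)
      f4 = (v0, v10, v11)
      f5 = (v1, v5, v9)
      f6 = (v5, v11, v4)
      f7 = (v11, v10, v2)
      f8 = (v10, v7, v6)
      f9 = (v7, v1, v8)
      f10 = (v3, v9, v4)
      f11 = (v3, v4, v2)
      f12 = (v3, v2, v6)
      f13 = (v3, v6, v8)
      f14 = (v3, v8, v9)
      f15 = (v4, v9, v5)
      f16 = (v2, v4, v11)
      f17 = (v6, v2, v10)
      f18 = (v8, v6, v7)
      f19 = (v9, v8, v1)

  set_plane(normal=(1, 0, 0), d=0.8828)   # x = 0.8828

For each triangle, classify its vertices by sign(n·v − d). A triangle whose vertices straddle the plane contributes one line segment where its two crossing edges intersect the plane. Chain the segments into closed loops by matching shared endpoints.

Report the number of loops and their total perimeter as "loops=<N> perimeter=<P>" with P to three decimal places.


Straddling triangles (8 of 20):
  (v1,v5,v9) [--+] → (0.8828, 0.195677, 0.862223)–(0.8828, 0.828924, 0.228976)  len=0.8955
  (v7,v1,v8) [--+] → (0.8828, 0.828924, -0.228976)–(0.8828, 0.195677, -0.862223)  len=0.8955
  (v3,v9,v4) [-+-] → (0.8828, -0.828924, 0.228976)–(0.8828, -0.195677, 0.862223)  len=0.8955
  (v3,v6,v8) [--+] → (0.8828, -0.195677, -0.862223)–(0.8828, -0.828924, -0.228976)  len=0.8955
  (v3,v8,v9) [-++] → (0.8828, -0.828924, -0.228976)–(0.8828, -0.828924, 0.228976)  len=0.4580
  (v4,v9,v5) [-+-] → (0.8828, -0.195677, 0.862223)–(0.8828, 0.195677, 0.862223)  len=0.3914
  (v8,v6,v7) [+--] → (0.8828, -0.195677, -0.862223)–(0.8828, 0.195677, -0.862223)  len=0.3914
  (v9,v8,v1) [++-] → (0.8828, 0.828924, -0.228976)–(0.8828, 0.828924, 0.228976)  len=0.4580

Chained into 1 loop(s):
  loop 1: 8 segments, perimeter = 5.2808
Total perimeter = 5.281

loops=1 perimeter=5.281


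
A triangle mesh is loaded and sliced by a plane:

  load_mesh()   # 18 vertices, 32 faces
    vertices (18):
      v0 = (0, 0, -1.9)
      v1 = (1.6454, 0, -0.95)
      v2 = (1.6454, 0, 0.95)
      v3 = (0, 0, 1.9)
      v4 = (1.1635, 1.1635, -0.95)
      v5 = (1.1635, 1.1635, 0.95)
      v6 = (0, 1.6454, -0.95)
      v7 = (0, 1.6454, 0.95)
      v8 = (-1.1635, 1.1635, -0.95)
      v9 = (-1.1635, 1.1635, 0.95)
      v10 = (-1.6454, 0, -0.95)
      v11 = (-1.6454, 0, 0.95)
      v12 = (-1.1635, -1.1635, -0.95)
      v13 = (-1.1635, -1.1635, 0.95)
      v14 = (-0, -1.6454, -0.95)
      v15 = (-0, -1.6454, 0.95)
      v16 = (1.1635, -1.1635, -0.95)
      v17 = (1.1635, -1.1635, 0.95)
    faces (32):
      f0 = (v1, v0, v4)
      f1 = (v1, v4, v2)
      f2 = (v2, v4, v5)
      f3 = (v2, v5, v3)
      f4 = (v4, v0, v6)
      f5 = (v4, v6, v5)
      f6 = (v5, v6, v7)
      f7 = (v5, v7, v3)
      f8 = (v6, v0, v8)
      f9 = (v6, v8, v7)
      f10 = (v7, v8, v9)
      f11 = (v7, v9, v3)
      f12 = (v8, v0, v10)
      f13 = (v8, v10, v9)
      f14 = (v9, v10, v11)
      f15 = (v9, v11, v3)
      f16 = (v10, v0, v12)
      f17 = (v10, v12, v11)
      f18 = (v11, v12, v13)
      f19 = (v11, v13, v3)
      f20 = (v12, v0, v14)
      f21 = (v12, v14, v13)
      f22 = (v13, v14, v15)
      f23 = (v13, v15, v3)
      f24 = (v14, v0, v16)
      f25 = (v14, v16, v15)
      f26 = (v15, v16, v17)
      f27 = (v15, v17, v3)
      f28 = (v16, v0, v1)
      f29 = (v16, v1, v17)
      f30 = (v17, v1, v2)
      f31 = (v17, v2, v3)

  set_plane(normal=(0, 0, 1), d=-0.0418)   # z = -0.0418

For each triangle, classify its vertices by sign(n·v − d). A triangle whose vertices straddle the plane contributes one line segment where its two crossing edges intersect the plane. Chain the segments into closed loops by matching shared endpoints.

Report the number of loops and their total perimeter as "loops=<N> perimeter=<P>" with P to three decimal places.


loops=1 perimeter=10.075

Straddling triangles (16 of 32):
  (v1,v4,v2) [--+] → (1.39385, 0.607347, -0.0418)–(1.6454, 0, -0.0418)  len=0.6574
  (v2,v4,v5) [+-+] → (1.39385, 0.607347, -0.0418)–(1.1635, 1.1635, -0.0418)  len=0.6020
  (v4,v6,v5) [--+] → (0.556153, 1.41505, -0.0418)–(1.1635, 1.1635, -0.0418)  len=0.6574
  (v5,v6,v7) [+-+] → (0.556153, 1.41505, -0.0418)–(0, 1.6454, -0.0418)  len=0.6020
  (v6,v8,v7) [--+] → (-0.607347, 1.39385, -0.0418)–(0, 1.6454, -0.0418)  len=0.6574
  (v7,v8,v9) [+-+] → (-0.607347, 1.39385, -0.0418)–(-1.1635, 1.1635, -0.0418)  len=0.6020
  (v8,v10,v9) [--+] → (-1.41505, 0.556153, -0.0418)–(-1.1635, 1.1635, -0.0418)  len=0.6574
  (v9,v10,v11) [+-+] → (-1.41505, 0.556153, -0.0418)–(-1.6454, 0, -0.0418)  len=0.6020
  (v10,v12,v11) [--+] → (-1.39385, -0.607347, -0.0418)–(-1.6454, 0, -0.0418)  len=0.6574
  (v11,v12,v13) [+-+] → (-1.39385, -0.607347, -0.0418)–(-1.1635, -1.1635, -0.0418)  len=0.6020
  (v12,v14,v13) [--+] → (-0.556153, -1.41505, -0.0418)–(-1.1635, -1.1635, -0.0418)  len=0.6574
  (v13,v14,v15) [+-+] → (-0.556153, -1.41505, -0.0418)–(0, -1.6454, -0.0418)  len=0.6020
  (v14,v16,v15) [--+] → (0.607347, -1.39385, -0.0418)–(0, -1.6454, -0.0418)  len=0.6574
  (v15,v16,v17) [+-+] → (0.607347, -1.39385, -0.0418)–(1.1635, -1.1635, -0.0418)  len=0.6020
  (v16,v1,v17) [--+] → (1.41505, -0.556153, -0.0418)–(1.1635, -1.1635, -0.0418)  len=0.6574
  (v17,v1,v2) [+-+] → (1.41505, -0.556153, -0.0418)–(1.6454, 0, -0.0418)  len=0.6020

Chained into 1 loop(s):
  loop 1: 16 segments, perimeter = 10.0748
Total perimeter = 10.075


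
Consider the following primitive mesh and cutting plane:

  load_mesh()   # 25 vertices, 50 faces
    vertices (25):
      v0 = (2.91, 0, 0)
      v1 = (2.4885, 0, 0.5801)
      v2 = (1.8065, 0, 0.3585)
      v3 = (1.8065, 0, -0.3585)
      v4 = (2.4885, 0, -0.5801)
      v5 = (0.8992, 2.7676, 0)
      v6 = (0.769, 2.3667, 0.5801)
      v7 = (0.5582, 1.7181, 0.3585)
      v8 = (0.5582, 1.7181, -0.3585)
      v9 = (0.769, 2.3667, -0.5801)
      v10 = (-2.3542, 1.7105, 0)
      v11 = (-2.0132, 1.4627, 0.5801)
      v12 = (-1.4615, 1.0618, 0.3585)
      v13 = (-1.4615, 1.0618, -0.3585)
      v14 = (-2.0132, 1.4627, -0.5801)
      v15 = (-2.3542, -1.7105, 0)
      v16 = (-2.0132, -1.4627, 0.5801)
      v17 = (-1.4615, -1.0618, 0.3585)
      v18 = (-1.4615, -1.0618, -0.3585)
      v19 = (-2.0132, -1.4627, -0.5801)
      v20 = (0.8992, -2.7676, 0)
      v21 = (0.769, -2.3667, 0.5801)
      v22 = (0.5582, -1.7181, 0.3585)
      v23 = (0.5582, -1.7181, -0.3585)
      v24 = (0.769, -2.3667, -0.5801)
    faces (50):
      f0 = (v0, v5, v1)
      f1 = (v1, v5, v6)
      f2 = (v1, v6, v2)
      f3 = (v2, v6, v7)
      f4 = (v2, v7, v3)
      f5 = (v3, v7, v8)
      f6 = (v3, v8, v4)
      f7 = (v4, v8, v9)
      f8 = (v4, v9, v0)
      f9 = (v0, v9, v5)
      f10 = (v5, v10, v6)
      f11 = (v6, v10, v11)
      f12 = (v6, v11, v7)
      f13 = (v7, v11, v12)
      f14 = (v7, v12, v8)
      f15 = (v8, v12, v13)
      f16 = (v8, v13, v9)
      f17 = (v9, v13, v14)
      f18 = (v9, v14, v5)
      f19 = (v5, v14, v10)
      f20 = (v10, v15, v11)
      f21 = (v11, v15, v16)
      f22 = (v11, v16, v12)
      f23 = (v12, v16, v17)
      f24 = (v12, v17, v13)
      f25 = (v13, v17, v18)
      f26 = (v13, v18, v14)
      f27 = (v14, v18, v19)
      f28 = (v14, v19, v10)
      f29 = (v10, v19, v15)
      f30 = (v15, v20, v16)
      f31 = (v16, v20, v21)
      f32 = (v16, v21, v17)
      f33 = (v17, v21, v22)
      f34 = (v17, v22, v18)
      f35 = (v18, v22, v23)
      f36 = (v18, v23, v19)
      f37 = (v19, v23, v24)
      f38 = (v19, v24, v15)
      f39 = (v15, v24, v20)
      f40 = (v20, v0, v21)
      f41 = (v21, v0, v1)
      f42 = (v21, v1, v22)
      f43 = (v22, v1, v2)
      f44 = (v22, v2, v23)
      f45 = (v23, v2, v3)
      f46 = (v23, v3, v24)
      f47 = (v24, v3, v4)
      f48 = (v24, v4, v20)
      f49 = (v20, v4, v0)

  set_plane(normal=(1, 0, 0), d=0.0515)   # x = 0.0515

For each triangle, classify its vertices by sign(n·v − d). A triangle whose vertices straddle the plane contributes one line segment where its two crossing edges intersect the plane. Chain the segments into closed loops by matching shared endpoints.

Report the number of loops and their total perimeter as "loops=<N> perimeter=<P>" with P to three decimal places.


Straddling triangles (20 of 50):
  (v5,v10,v6) [+-+] → (0.0515, 2.49216, 0)–(0.0515, 2.21595, 0.446832)  len=0.5253
  (v6,v10,v11) [+--] → (0.0515, 2.21595, 0.446832)–(0.0515, 2.13357, 0.5801)  len=0.1567
  (v6,v11,v7) [+-+] → (0.0515, 2.13357, 0.5801)–(0.0515, 1.66777, 0.402167)  len=0.4986
  (v7,v11,v12) [+--] → (0.0515, 1.66777, 0.402167)–(0.0515, 1.55345, 0.3585)  len=0.1224
  (v7,v12,v8) [+-+] → (0.0515, 1.55345, 0.3585)–(0.0515, 1.55345, -0.17862)  len=0.5371
  (v8,v12,v13) [+--] → (0.0515, 1.55345, -0.17862)–(0.0515, 1.55345, -0.3585)  len=0.1799
  (v8,v13,v9) [+-+] → (0.0515, 1.55345, -0.3585)–(0.0515, 1.94694, -0.508816)  len=0.4212
  (v9,v13,v14) [+--] → (0.0515, 1.94694, -0.508816)–(0.0515, 2.13357, -0.5801)  len=0.1998
  (v9,v14,v5) [+-+] → (0.0515, 2.13357, -0.5801)–(0.0515, 2.38779, -0.168847)  len=0.4835
  (v5,v14,v10) [+--] → (0.0515, 2.38779, -0.168847)–(0.0515, 2.49216, 0)  len=0.1985
  (v15,v20,v16) [-+-] → (0.0515, -2.49216, 0)–(0.0515, -2.38779, 0.168847)  len=0.1985
  (v16,v20,v21) [-++] → (0.0515, -2.38779, 0.168847)–(0.0515, -2.13357, 0.5801)  len=0.4835
  (v16,v21,v17) [-+-] → (0.0515, -2.13357, 0.5801)–(0.0515, -1.94694, 0.508816)  len=0.1998
  (v17,v21,v22) [-++] → (0.0515, -1.94694, 0.508816)–(0.0515, -1.55345, 0.3585)  len=0.4212
  (v17,v22,v18) [-+-] → (0.0515, -1.55345, 0.3585)–(0.0515, -1.55345, 0.17862)  len=0.1799
  (v18,v22,v23) [-++] → (0.0515, -1.55345, 0.17862)–(0.0515, -1.55345, -0.3585)  len=0.5371
  (v18,v23,v19) [-+-] → (0.0515, -1.55345, -0.3585)–(0.0515, -1.66777, -0.402167)  len=0.1224
  (v19,v23,v24) [-++] → (0.0515, -1.66777, -0.402167)–(0.0515, -2.13357, -0.5801)  len=0.4986
  (v19,v24,v15) [-+-] → (0.0515, -2.13357, -0.5801)–(0.0515, -2.21595, -0.446832)  len=0.1567
  (v15,v24,v20) [-++] → (0.0515, -2.21595, -0.446832)–(0.0515, -2.49216, 0)  len=0.5253

Chained into 2 loop(s):
  loop 1: 10 segments, perimeter = 3.3230
  loop 2: 10 segments, perimeter = 3.3230
Total perimeter = 6.646

loops=2 perimeter=6.646


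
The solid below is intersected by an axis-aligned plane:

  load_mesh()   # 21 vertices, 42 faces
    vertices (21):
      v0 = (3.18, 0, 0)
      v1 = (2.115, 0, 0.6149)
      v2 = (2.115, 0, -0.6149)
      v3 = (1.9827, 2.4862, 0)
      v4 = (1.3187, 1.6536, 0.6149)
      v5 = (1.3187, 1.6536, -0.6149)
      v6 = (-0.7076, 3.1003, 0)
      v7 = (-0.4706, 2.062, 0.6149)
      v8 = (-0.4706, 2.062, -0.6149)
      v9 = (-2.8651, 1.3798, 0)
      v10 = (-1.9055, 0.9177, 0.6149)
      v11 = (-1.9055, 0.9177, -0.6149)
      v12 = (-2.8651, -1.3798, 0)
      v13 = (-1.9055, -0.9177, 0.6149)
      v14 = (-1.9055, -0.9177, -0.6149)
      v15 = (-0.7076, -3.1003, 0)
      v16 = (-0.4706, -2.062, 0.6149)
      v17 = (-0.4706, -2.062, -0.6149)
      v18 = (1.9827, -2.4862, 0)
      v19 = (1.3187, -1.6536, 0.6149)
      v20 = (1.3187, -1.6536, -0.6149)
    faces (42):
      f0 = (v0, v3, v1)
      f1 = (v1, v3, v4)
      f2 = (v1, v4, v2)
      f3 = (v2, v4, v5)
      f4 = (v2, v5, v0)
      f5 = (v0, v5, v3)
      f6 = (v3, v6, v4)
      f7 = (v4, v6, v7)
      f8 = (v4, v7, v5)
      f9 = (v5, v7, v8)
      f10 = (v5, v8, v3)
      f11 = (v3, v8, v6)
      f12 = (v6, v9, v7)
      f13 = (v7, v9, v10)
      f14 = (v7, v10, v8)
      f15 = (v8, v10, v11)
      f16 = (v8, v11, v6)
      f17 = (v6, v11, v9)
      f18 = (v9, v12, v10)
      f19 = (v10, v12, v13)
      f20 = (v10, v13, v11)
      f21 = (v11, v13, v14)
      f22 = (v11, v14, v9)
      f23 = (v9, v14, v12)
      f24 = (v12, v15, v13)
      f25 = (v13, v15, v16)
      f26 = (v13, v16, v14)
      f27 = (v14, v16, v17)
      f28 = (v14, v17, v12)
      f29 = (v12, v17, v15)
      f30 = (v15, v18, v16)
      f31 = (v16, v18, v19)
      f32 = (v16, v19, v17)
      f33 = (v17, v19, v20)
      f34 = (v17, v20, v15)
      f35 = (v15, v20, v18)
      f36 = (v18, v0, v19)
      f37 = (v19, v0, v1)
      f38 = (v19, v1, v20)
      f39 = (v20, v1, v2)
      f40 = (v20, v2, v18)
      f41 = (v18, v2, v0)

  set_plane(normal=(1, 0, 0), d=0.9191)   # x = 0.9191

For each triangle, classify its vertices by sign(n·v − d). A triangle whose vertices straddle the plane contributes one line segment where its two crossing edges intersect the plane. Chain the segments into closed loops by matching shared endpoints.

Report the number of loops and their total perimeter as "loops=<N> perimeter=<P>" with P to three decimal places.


Straddling triangles (12 of 42):
  (v3,v6,v4) [+-+] → (0.9191, 2.72898, 0)–(0.9191, 1.9389, 0.493638)  len=0.9316
  (v4,v6,v7) [+--] → (0.9191, 1.9389, 0.493638)–(0.9191, 1.74481, 0.6149)  len=0.2289
  (v4,v7,v5) [+-+] → (0.9191, 1.74481, 0.6149)–(0.9191, 1.74481, -0.340252)  len=0.9552
  (v5,v7,v8) [+--] → (0.9191, 1.74481, -0.340252)–(0.9191, 1.74481, -0.6149)  len=0.2746
  (v5,v8,v3) [+-+] → (0.9191, 1.74481, -0.6149)–(0.9191, 2.30229, -0.266583)  len=0.6574
  (v3,v8,v6) [+--] → (0.9191, 2.30229, -0.266583)–(0.9191, 2.72898, 0)  len=0.5031
  (v15,v18,v16) [-+-] → (0.9191, -2.72898, 0)–(0.9191, -2.30229, 0.266583)  len=0.5031
  (v16,v18,v19) [-++] → (0.9191, -2.30229, 0.266583)–(0.9191, -1.74481, 0.6149)  len=0.6574
  (v16,v19,v17) [-+-] → (0.9191, -1.74481, 0.6149)–(0.9191, -1.74481, 0.340252)  len=0.2746
  (v17,v19,v20) [-++] → (0.9191, -1.74481, 0.340252)–(0.9191, -1.74481, -0.6149)  len=0.9552
  (v17,v20,v15) [-+-] → (0.9191, -1.74481, -0.6149)–(0.9191, -1.9389, -0.493638)  len=0.2289
  (v15,v20,v18) [-++] → (0.9191, -1.9389, -0.493638)–(0.9191, -2.72898, 0)  len=0.9316

Chained into 2 loop(s):
  loop 1: 6 segments, perimeter = 3.5508
  loop 2: 6 segments, perimeter = 3.5508
Total perimeter = 7.102

loops=2 perimeter=7.102


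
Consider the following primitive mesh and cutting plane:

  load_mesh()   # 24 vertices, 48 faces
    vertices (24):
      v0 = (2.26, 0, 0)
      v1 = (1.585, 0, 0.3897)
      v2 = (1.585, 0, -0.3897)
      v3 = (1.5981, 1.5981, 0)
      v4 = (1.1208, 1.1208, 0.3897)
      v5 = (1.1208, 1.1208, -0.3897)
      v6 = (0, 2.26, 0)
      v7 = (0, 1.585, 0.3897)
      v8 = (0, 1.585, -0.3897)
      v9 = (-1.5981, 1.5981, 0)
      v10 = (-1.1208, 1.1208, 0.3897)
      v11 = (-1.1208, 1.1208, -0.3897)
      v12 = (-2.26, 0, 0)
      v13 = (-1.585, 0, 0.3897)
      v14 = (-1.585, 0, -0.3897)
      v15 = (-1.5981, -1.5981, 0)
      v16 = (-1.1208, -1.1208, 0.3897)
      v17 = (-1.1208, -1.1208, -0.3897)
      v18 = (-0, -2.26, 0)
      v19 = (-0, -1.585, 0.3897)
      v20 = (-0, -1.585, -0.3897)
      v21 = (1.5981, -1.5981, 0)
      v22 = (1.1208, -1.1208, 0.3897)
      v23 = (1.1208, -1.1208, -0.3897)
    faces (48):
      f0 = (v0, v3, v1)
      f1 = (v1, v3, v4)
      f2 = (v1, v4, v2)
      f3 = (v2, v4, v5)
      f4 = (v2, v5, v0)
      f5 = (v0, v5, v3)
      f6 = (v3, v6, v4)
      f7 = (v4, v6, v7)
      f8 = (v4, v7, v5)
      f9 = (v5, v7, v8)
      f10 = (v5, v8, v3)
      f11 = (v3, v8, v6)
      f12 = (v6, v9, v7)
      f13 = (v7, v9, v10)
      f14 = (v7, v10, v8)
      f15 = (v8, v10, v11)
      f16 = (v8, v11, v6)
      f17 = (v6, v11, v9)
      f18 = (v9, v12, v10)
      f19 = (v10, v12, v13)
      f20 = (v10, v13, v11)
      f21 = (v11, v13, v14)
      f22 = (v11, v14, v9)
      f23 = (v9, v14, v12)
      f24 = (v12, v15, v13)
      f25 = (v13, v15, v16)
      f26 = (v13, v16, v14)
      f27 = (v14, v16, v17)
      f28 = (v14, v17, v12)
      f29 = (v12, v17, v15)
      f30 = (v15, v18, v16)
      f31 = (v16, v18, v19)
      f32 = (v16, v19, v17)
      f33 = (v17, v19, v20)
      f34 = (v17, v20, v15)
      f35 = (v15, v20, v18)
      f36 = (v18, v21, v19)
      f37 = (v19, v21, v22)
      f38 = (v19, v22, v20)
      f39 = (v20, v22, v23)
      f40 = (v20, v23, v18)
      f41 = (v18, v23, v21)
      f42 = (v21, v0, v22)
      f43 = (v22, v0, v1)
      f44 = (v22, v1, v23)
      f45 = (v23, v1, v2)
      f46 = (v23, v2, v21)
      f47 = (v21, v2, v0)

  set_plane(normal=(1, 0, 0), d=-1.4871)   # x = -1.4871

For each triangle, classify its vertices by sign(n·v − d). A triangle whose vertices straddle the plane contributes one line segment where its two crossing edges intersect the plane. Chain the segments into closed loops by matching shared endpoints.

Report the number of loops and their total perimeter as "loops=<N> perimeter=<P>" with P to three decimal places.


loops=2 perimeter=7.428

Straddling triangles (16 of 48):
  (v6,v9,v7) [+-+] → (-1.4871, 1.64407, 0)–(-1.4871, 1.59719, 0.0270676)  len=0.0541
  (v7,v9,v10) [+-+] → (-1.4871, 1.59719, 0.0270676)–(-1.4871, 1.4871, 0.0906279)  len=0.1271
  (v6,v11,v9) [++-] → (-1.4871, 1.4871, -0.0906279)–(-1.4871, 1.64407, 0)  len=0.1813
  (v9,v12,v10) [--+] → (-1.4871, 0.760416, 0.264395)–(-1.4871, 1.4871, 0.0906279)  len=0.7472
  (v10,v12,v13) [+--] → (-1.4871, 0.760416, 0.264395)–(-1.4871, 0.236377, 0.3897)  len=0.5388
  (v10,v13,v11) [+-+] → (-1.4871, 0.236377, 0.3897)–(-1.4871, 0.236377, 0.225324)  len=0.1644
  (v11,v13,v14) [+--] → (-1.4871, 0.236377, 0.225324)–(-1.4871, 0.236377, -0.3897)  len=0.6150
  (v11,v14,v9) [+--] → (-1.4871, 0.236377, -0.3897)–(-1.4871, 1.4871, -0.0906279)  len=1.2860
  (v13,v15,v16) [--+] → (-1.4871, -1.4871, 0.0906279)–(-1.4871, -0.236377, 0.3897)  len=1.2860
  (v13,v16,v14) [-+-] → (-1.4871, -0.236377, 0.3897)–(-1.4871, -0.236377, -0.225324)  len=0.6150
  (v14,v16,v17) [-++] → (-1.4871, -0.236377, -0.225324)–(-1.4871, -0.236377, -0.3897)  len=0.1644
  (v14,v17,v12) [-+-] → (-1.4871, -0.236377, -0.3897)–(-1.4871, -0.760416, -0.264395)  len=0.5388
  (v12,v17,v15) [-+-] → (-1.4871, -0.760416, -0.264395)–(-1.4871, -1.4871, -0.0906279)  len=0.7472
  (v15,v18,v16) [-++] → (-1.4871, -1.64407, 0)–(-1.4871, -1.4871, 0.0906279)  len=0.1813
  (v17,v20,v15) [++-] → (-1.4871, -1.59719, -0.0270676)–(-1.4871, -1.4871, -0.0906279)  len=0.1271
  (v15,v20,v18) [-++] → (-1.4871, -1.59719, -0.0270676)–(-1.4871, -1.64407, 0)  len=0.0541

Chained into 2 loop(s):
  loop 1: 8 segments, perimeter = 3.7139
  loop 2: 8 segments, perimeter = 3.7139
Total perimeter = 7.428


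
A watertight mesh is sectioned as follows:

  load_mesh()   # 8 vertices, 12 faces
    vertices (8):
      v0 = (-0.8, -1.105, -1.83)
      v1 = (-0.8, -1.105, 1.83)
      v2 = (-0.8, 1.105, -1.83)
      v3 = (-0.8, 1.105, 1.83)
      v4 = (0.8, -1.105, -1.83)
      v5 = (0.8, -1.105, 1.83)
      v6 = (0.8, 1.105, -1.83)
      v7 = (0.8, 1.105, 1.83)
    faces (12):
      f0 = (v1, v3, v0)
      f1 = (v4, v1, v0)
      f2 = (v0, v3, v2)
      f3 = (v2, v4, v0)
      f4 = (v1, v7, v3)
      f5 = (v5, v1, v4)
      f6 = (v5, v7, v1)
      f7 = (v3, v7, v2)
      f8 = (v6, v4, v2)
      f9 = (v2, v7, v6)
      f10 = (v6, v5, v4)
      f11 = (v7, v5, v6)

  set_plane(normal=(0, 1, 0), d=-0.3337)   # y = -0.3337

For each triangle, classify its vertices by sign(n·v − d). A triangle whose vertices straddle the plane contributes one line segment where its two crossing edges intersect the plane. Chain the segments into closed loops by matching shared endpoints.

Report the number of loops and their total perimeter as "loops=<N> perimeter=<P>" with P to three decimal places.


loops=1 perimeter=10.520

Straddling triangles (8 of 12):
  (v1,v3,v0) [-+-] → (-0.8, -0.3337, 1.83)–(-0.8, -0.3337, -0.552643)  len=2.3826
  (v0,v3,v2) [-++] → (-0.8, -0.3337, -0.552643)–(-0.8, -0.3337, -1.83)  len=1.2774
  (v2,v4,v0) [+--] → (0.241593, -0.3337, -1.83)–(-0.8, -0.3337, -1.83)  len=1.0416
  (v1,v7,v3) [-++] → (-0.241593, -0.3337, 1.83)–(-0.8, -0.3337, 1.83)  len=0.5584
  (v5,v7,v1) [-+-] → (0.8, -0.3337, 1.83)–(-0.241593, -0.3337, 1.83)  len=1.0416
  (v6,v4,v2) [+-+] → (0.8, -0.3337, -1.83)–(0.241593, -0.3337, -1.83)  len=0.5584
  (v6,v5,v4) [+--] → (0.8, -0.3337, 0.552643)–(0.8, -0.3337, -1.83)  len=2.3826
  (v7,v5,v6) [+-+] → (0.8, -0.3337, 1.83)–(0.8, -0.3337, 0.552643)  len=1.2774

Chained into 1 loop(s):
  loop 1: 8 segments, perimeter = 10.5200
Total perimeter = 10.520


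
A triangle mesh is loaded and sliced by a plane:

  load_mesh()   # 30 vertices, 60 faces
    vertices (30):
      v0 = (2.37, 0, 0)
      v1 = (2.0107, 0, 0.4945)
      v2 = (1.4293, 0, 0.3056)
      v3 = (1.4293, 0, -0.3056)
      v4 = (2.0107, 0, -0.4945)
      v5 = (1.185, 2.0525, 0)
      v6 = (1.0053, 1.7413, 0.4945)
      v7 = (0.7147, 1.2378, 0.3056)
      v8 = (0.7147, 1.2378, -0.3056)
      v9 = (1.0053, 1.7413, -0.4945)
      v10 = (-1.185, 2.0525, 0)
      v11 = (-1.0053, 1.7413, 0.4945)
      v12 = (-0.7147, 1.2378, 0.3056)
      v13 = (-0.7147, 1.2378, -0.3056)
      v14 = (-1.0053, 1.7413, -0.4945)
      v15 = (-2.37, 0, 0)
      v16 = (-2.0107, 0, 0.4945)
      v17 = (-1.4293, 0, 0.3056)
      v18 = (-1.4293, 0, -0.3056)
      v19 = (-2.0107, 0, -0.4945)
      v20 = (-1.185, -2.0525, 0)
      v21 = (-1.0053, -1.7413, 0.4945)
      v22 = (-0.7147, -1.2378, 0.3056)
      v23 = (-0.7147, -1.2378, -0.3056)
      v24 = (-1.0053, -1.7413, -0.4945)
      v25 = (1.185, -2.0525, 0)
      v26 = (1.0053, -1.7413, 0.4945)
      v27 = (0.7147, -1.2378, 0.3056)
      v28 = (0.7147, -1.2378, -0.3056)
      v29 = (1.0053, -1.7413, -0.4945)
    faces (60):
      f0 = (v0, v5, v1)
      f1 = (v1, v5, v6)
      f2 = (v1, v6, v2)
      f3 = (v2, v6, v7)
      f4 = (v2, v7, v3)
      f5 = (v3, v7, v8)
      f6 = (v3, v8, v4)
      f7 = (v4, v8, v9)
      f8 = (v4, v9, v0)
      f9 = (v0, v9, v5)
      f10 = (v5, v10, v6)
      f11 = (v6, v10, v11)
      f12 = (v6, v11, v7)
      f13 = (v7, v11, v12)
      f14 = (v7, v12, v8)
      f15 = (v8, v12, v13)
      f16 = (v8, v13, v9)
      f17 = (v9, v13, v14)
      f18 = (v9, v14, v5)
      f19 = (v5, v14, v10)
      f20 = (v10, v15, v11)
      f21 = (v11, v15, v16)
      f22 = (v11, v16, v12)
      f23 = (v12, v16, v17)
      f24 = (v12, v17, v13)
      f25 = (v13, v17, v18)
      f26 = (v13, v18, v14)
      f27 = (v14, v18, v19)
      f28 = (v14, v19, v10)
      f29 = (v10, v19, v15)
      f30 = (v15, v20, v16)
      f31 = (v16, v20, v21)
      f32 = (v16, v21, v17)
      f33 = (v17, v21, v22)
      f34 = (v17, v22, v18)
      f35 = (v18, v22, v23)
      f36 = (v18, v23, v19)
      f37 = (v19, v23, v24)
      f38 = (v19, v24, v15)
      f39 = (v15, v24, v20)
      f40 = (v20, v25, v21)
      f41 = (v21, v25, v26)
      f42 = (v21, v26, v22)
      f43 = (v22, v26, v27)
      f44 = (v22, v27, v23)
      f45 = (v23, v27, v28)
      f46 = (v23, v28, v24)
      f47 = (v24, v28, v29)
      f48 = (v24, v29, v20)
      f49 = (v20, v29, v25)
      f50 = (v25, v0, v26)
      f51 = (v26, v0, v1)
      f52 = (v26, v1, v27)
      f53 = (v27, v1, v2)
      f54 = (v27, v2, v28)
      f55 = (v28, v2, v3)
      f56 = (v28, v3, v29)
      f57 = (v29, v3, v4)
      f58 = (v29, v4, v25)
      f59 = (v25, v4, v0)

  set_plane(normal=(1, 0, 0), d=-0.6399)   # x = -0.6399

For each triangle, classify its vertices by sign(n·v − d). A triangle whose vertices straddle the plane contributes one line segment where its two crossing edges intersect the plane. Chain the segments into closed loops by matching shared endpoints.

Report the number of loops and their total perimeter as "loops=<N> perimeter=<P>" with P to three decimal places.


Straddling triangles (20 of 60):
  (v5,v10,v6) [+-+] → (-0.6399, 2.0525, 0)–(-0.6399, 1.97505, 0.123066)  len=0.1454
  (v6,v10,v11) [+--] → (-0.6399, 1.97505, 0.123066)–(-0.6399, 1.7413, 0.4945)  len=0.4389
  (v6,v11,v7) [+-+] → (-0.6399, 1.7413, 0.4945)–(-0.6399, 1.63434, 0.45437)  len=0.1142
  (v7,v11,v12) [+--] → (-0.6399, 1.63434, 0.45437)–(-0.6399, 1.2378, 0.3056)  len=0.4235
  (v7,v12,v8) [+-+] → (-0.6399, 1.2378, 0.3056)–(-0.6399, 1.2378, 0.273616)  len=0.0320
  (v8,v12,v13) [+--] → (-0.6399, 1.2378, 0.273616)–(-0.6399, 1.2378, -0.3056)  len=0.5792
  (v8,v13,v9) [+-+] → (-0.6399, 1.2378, -0.3056)–(-0.6399, 1.2597, -0.313815)  len=0.0234
  (v9,v13,v14) [+--] → (-0.6399, 1.2597, -0.313815)–(-0.6399, 1.7413, -0.4945)  len=0.5144
  (v9,v14,v5) [+-+] → (-0.6399, 1.7413, -0.4945)–(-0.6399, 1.79322, -0.412004)  len=0.0975
  (v5,v14,v10) [+--] → (-0.6399, 1.79322, -0.412004)–(-0.6399, 2.0525, 0)  len=0.4868
  (v20,v25,v21) [-+-] → (-0.6399, -2.0525, 0)–(-0.6399, -1.79322, 0.412004)  len=0.4868
  (v21,v25,v26) [-++] → (-0.6399, -1.79322, 0.412004)–(-0.6399, -1.7413, 0.4945)  len=0.0975
  (v21,v26,v22) [-+-] → (-0.6399, -1.7413, 0.4945)–(-0.6399, -1.2597, 0.313815)  len=0.5144
  (v22,v26,v27) [-++] → (-0.6399, -1.2597, 0.313815)–(-0.6399, -1.2378, 0.3056)  len=0.0234
  (v22,v27,v23) [-+-] → (-0.6399, -1.2378, 0.3056)–(-0.6399, -1.2378, -0.273616)  len=0.5792
  (v23,v27,v28) [-++] → (-0.6399, -1.2378, -0.273616)–(-0.6399, -1.2378, -0.3056)  len=0.0320
  (v23,v28,v24) [-+-] → (-0.6399, -1.2378, -0.3056)–(-0.6399, -1.63434, -0.45437)  len=0.4235
  (v24,v28,v29) [-++] → (-0.6399, -1.63434, -0.45437)–(-0.6399, -1.7413, -0.4945)  len=0.1142
  (v24,v29,v20) [-+-] → (-0.6399, -1.7413, -0.4945)–(-0.6399, -1.97505, -0.123066)  len=0.4389
  (v20,v29,v25) [-++] → (-0.6399, -1.97505, -0.123066)–(-0.6399, -2.0525, 0)  len=0.1454

Chained into 2 loop(s):
  loop 1: 10 segments, perimeter = 2.8553
  loop 2: 10 segments, perimeter = 2.8553
Total perimeter = 5.711

loops=2 perimeter=5.711


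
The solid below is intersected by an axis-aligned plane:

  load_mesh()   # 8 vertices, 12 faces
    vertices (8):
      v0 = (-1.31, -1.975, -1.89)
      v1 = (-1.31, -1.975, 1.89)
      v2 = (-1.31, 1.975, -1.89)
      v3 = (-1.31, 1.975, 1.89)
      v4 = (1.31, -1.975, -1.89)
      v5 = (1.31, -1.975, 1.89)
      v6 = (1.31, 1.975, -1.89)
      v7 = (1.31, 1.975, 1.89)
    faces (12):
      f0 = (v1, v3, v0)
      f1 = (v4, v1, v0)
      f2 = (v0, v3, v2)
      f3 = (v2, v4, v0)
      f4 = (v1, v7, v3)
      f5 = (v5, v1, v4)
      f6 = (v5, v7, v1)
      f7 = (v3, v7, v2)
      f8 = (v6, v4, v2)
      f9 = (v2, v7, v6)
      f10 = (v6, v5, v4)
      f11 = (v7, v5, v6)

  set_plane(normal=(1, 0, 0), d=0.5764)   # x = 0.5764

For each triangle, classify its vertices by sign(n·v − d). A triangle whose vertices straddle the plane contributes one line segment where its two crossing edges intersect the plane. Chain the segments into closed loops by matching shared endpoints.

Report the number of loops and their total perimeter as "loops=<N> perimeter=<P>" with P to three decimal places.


loops=1 perimeter=15.460

Straddling triangles (8 of 12):
  (v4,v1,v0) [+--] → (0.5764, -1.975, -0.8316)–(0.5764, -1.975, -1.89)  len=1.0584
  (v2,v4,v0) [-+-] → (0.5764, -0.869, -1.89)–(0.5764, -1.975, -1.89)  len=1.1060
  (v1,v7,v3) [-+-] → (0.5764, 0.869, 1.89)–(0.5764, 1.975, 1.89)  len=1.1060
  (v5,v1,v4) [+-+] → (0.5764, -1.975, 1.89)–(0.5764, -1.975, -0.8316)  len=2.7216
  (v5,v7,v1) [++-] → (0.5764, 0.869, 1.89)–(0.5764, -1.975, 1.89)  len=2.8440
  (v3,v7,v2) [-+-] → (0.5764, 1.975, 1.89)–(0.5764, 1.975, 0.8316)  len=1.0584
  (v6,v4,v2) [++-] → (0.5764, -0.869, -1.89)–(0.5764, 1.975, -1.89)  len=2.8440
  (v2,v7,v6) [-++] → (0.5764, 1.975, 0.8316)–(0.5764, 1.975, -1.89)  len=2.7216

Chained into 1 loop(s):
  loop 1: 8 segments, perimeter = 15.4600
Total perimeter = 15.460


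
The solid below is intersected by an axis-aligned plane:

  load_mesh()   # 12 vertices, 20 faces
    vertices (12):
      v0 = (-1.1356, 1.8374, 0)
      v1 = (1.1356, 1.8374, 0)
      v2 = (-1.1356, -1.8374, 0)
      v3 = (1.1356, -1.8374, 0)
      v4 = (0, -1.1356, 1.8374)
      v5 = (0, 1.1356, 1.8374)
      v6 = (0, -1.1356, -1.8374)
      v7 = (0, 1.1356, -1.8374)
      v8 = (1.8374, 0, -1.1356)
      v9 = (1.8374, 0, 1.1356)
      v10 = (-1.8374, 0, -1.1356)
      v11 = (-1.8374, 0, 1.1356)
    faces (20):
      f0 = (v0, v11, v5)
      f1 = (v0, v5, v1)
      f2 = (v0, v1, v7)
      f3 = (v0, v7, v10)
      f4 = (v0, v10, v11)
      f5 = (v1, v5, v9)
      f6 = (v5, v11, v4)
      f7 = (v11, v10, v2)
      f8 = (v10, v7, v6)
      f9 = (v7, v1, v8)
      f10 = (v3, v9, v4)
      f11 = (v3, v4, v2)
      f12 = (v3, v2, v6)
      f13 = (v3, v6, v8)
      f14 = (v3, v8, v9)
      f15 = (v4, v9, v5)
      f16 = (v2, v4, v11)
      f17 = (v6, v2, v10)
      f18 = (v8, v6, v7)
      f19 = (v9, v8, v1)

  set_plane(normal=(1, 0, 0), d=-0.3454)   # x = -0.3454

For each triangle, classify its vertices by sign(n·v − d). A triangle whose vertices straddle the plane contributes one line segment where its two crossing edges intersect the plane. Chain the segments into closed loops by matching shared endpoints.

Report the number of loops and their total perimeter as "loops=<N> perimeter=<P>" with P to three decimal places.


Straddling triangles (10 of 20):
  (v0,v11,v5) [--+] → (-0.3454, 0.922126, 1.70547)–(-0.3454, 1.34906, 1.27854)  len=0.6038
  (v0,v5,v1) [-++] → (-0.3454, 1.34906, 1.27854)–(-0.3454, 1.8374, 0)  len=1.3686
  (v0,v1,v7) [-++] → (-0.3454, 1.8374, 0)–(-0.3454, 1.34906, -1.27854)  len=1.3686
  (v0,v7,v10) [-+-] → (-0.3454, 1.34906, -1.27854)–(-0.3454, 0.922126, -1.70547)  len=0.6038
  (v5,v11,v4) [+-+] → (-0.3454, 0.922126, 1.70547)–(-0.3454, -0.922126, 1.70547)  len=1.8443
  (v10,v7,v6) [-++] → (-0.3454, 0.922126, -1.70547)–(-0.3454, -0.922126, -1.70547)  len=1.8443
  (v3,v4,v2) [++-] → (-0.3454, -1.34906, 1.27854)–(-0.3454, -1.8374, 0)  len=1.3686
  (v3,v2,v6) [+-+] → (-0.3454, -1.8374, 0)–(-0.3454, -1.34906, -1.27854)  len=1.3686
  (v2,v4,v11) [-+-] → (-0.3454, -1.34906, 1.27854)–(-0.3454, -0.922126, 1.70547)  len=0.6038
  (v6,v2,v10) [+--] → (-0.3454, -1.34906, -1.27854)–(-0.3454, -0.922126, -1.70547)  len=0.6038

Chained into 1 loop(s):
  loop 1: 10 segments, perimeter = 11.5781
Total perimeter = 11.578

loops=1 perimeter=11.578
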